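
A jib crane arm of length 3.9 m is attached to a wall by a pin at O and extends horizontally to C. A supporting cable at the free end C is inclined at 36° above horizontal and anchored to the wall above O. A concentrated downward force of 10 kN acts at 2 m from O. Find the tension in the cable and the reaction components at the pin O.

T = 8.725 kN, O_x = 7.058 kN, O_y = 4.872 kN

ΣM about O: T·sin36°·3.9 − 10·2 = 0 → T = 20/(3.9·0.587785) = 8.72463 ≈ 8.725 kN.
ΣF_x = 0: O_x − T·cos36° = 0 → O_x = 8.72463 × 0.809017 = 7.058 kN.
ΣF_y = 0: O_y + T·sin36° − 10 = 0 → O_y = 10 − 8.72463 × 0.587785 = 4.872 kN.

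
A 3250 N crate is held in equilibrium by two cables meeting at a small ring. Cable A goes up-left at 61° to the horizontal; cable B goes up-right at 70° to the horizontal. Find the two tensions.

T_A = 1473 N, T_B = 2088 N

ΣF_x = 0: −T_A·cos61° + T_B·cos70° = 0 → T_B = 1.41749·T_A.
ΣF_y = 0: T_A·sin61° + T_B·sin70° = 3250.
Substitute: T_A·(0.87462 + 1.41749·0.939693) = 3250 → T_A = 1472.84 ≈ 1473 N.
Then T_B = 1.41749 × 1472.84 = 2088 N.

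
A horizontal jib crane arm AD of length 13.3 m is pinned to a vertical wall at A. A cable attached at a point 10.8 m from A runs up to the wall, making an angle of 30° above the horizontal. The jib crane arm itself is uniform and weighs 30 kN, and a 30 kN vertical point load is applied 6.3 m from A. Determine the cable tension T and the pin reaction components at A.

ΣM about A: T·sin30°·10.8 − 30·6.65 − 30·6.3 = 0 → T = 388.5/(10.8·0.5) = 71.9444 ≈ 71.94 kN.
ΣF_x = 0: A_x − T·cos30° = 0 → A_x = 71.9444 × 0.866025 = 62.31 kN.
ΣF_y = 0: A_y + T·sin30° − 30 − 30 = 0 → A_y = 60 − 71.9444 × 0.5 = 24.03 kN.

T = 71.94 kN, A_x = 62.31 kN, A_y = 24.03 kN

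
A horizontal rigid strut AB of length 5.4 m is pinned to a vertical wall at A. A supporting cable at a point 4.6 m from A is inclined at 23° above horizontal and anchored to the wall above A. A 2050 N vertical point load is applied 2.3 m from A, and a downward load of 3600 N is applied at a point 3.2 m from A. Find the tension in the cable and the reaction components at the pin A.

ΣM about A: T·sin23°·4.6 − 2050·2.3 − 3600·3.2 = 0 → T = 16235/(4.6·0.390731) = 9032.68 ≈ 9033 N.
ΣF_x = 0: A_x − T·cos23° = 0 → A_x = 9032.68 × 0.920505 = 8315 N.
ΣF_y = 0: A_y + T·sin23° − 2050 − 3600 = 0 → A_y = 5650 − 9032.68 × 0.390731 = 2121 N.

T = 9033 N, A_x = 8315 N, A_y = 2121 N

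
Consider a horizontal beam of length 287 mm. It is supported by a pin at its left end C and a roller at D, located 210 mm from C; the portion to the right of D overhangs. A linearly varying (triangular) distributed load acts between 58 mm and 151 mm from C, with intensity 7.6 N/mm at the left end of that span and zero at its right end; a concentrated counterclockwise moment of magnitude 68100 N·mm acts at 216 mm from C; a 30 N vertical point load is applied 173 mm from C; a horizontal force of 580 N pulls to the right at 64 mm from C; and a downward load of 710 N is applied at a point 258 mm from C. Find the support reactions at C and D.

C_x = -580.0 N, C_y = 370.9 N, D_y = 722.5 N

Resultant of the triangular load: ½ × 7.6 × 93 = 353.4 N, acting at 89 mm from C (one-third of the span from the peak).
Moments about C: D_y·210 − (½·7.6·93)·89 + 68100 − 30·173 − 710·258 = 0 → D_y = 151722.6/210 = 722.489 ≈ 722.5 N.
ΣF_y = 0: C_y + 722.489 − ½·7.6·93 − 30 − 710 = 0 → C_y = 370.9 N.
ΣF_x = 0: C_x + 580 = 0 → C_x = -580.0 N.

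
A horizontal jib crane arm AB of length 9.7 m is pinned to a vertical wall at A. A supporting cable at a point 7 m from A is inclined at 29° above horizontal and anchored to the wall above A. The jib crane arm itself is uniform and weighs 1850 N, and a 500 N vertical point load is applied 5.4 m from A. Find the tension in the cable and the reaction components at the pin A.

T = 3439 N, A_x = 3008 N, A_y = 682.5 N

ΣM about A: T·sin29°·7 − 1850·4.85 − 500·5.4 = 0 → T = 11672.5/(7·0.48481) = 3439.49 ≈ 3439 N.
ΣF_x = 0: A_x − T·cos29° = 0 → A_x = 3439.49 × 0.87462 = 3008 N.
ΣF_y = 0: A_y + T·sin29° − 1850 − 500 = 0 → A_y = 2350 − 3439.49 × 0.48481 = 682.5 N.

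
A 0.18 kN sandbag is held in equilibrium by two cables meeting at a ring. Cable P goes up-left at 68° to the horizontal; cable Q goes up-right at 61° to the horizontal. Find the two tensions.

T_P = 0.1123 kN, T_Q = 0.08677 kN

ΣF_x = 0: −T_P·cos68° + T_Q·cos61° = 0 → T_Q = 0.772688·T_P.
ΣF_y = 0: T_P·sin68° + T_Q·sin61° = 0.18.
Substitute: T_P·(0.927184 + 0.772688·0.87462) = 0.18 → T_P = 0.11229 ≈ 0.1123 kN.
Then T_Q = 0.772688 × 0.11229 = 0.08677 kN.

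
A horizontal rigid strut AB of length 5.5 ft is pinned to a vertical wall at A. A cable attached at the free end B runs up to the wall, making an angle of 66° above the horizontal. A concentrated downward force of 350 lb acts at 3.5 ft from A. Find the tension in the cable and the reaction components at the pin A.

ΣM about A: T·sin66°·5.5 − 350·3.5 = 0 → T = 1225/(5.5·0.913545) = 243.805 ≈ 243.8 lb.
ΣF_x = 0: A_x − T·cos66° = 0 → A_x = 243.805 × 0.406737 = 99.16 lb.
ΣF_y = 0: A_y + T·sin66° − 350 = 0 → A_y = 350 − 243.805 × 0.913545 = 127.3 lb.

T = 243.8 lb, A_x = 99.16 lb, A_y = 127.3 lb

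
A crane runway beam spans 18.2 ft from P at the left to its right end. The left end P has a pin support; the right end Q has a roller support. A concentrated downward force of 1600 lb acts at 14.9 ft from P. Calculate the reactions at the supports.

Moments about P: Q_y·18.2 − 1600·14.9 = 0 → Q_y = 23840/18.2 = 1309.89 ≈ 1310 lb.
ΣF_y = 0: P_y + 1309.89 − 1600 = 0 → P_y = 290.1 lb.
ΣF_x = 0: no horizontal applied forces, so P_x = 0.

P_x = 0, P_y = 290.1 lb, Q_y = 1310 lb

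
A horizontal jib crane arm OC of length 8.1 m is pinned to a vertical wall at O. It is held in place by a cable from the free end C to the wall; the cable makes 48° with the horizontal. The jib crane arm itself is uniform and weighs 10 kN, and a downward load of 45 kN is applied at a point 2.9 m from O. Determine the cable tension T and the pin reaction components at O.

T = 28.41 kN, O_x = 19.01 kN, O_y = 33.89 kN

ΣM about O: T·sin48°·8.1 − 10·4.05 − 45·2.9 = 0 → T = 171/(8.1·0.743145) = 28.4078 ≈ 28.41 kN.
ΣF_x = 0: O_x − T·cos48° = 0 → O_x = 28.4078 × 0.669131 = 19.01 kN.
ΣF_y = 0: O_y + T·sin48° − 10 − 45 = 0 → O_y = 55 − 28.4078 × 0.743145 = 33.89 kN.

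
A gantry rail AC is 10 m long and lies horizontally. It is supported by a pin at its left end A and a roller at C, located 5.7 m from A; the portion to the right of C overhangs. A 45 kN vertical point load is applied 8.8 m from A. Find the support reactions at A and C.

Moments about A: C_y·5.7 − 45·8.8 = 0 → C_y = 396/5.7 = 69.4737 ≈ 69.47 kN.
ΣF_y = 0: A_y + 69.4737 − 45 = 0 → A_y = -24.47 kN.
ΣF_x = 0: no horizontal applied forces, so A_x = 0.

A_x = 0, A_y = -24.47 kN, C_y = 69.47 kN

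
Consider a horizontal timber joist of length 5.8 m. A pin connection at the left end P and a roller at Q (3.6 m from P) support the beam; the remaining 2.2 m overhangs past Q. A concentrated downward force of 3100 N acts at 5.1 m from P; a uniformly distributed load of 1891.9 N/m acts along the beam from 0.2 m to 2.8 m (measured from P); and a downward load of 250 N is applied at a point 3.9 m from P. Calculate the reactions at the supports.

P_x = 0, P_y = 1557 N, Q_y = 6712 N

Resultant of the distributed load: 1891.9 × 2.6 = 4918.94 N at 1.5 m from P.
Taking moments about P: Q_y·3.6 − 3100·5.1 − (1891.9·2.6)·1.5 − 250·3.9 = 0 → Q_y = 24163.41/3.6 = 6712.06 ≈ 6712 N.
ΣF_y = 0: P_y + 6712.06 − 3100 − 1891.9·2.6 − 250 = 0 → P_y = 1557 N.
ΣF_x = 0: no horizontal applied forces, so P_x = 0.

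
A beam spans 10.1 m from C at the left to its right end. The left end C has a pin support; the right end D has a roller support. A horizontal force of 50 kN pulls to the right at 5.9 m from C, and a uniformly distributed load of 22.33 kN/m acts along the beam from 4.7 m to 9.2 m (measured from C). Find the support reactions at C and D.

Resultant of the distributed load: 22.33 × 4.5 = 100.485 kN at 6.95 m from C.
Moments about C: D_y·10.1 − (22.33·4.5)·6.95 = 0 → D_y = 698.37075/10.1 = 69.1456 ≈ 69.15 kN.
ΣF_y = 0: C_y + 69.1456 − 22.33·4.5 = 0 → C_y = 31.34 kN.
ΣF_x = 0: C_x + 50 = 0 → C_x = -50.00 kN.

C_x = -50.00 kN, C_y = 31.34 kN, D_y = 69.15 kN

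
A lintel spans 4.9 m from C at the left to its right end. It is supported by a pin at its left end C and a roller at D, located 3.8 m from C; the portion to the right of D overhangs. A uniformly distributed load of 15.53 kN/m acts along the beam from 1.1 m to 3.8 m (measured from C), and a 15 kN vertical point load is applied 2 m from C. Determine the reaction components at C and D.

C_x = 0, C_y = 22.00 kN, D_y = 34.93 kN

Resultant of the distributed load: 15.53 × 2.7 = 41.931 kN at 2.45 m from C.
Moments about C: D_y·3.8 − (15.53·2.7)·2.45 − 15·2 = 0 → D_y = 132.73095/3.8 = 34.9292 ≈ 34.93 kN.
ΣF_y = 0: C_y + 34.9292 − 15.53·2.7 − 15 = 0 → C_y = 22.00 kN.
ΣF_x = 0: no horizontal applied forces, so C_x = 0.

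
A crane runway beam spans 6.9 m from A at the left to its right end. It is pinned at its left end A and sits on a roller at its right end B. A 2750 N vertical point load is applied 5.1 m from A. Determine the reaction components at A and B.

A_x = 0, A_y = 717.4 N, B_y = 2033 N

Taking moments about A: B_y·6.9 − 2750·5.1 = 0 → B_y = 14025/6.9 = 2032.61 ≈ 2033 N.
ΣF_y = 0: A_y + 2032.61 − 2750 = 0 → A_y = 717.4 N.
ΣF_x = 0: no horizontal applied forces, so A_x = 0.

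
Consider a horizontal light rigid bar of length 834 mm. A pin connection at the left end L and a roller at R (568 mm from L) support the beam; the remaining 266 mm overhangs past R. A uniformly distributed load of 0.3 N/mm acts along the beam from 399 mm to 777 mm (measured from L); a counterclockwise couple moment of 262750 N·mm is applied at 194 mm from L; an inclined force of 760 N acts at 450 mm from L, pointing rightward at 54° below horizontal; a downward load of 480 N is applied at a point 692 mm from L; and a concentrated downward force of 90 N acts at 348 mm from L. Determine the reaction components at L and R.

Resultant of the distributed load: 0.3 × 378 = 113.4 N at 588 mm from L.
Moments about L: R_y·568 − (0.3·378)·588 + 262750 − 760·sin54°·450 − 480·692 − 90·348 = 0 → R_y = 444093/568 = 781.854 ≈ 781.9 N.
ΣF_y = 0: L_y + 781.854 − 0.3·378 − 760·sin54° − 480 − 90 = 0 → L_y = 516.4 N.
ΣF_x = 0: L_x + 760·cos54° = 0 → L_x = -446.7 N.

L_x = -446.7 N, L_y = 516.4 N, R_y = 781.9 N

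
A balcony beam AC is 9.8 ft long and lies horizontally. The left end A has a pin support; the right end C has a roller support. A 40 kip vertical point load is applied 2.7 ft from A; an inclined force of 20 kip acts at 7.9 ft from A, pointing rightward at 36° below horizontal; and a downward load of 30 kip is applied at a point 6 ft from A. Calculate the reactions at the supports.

Moments about A: C_y·9.8 − 40·2.7 − 20·sin36°·7.9 − 30·6 = 0 → C_y = 380.87/9.8 = 38.8643 ≈ 38.86 kip.
ΣF_y = 0: A_y + 38.8643 − 40 − 20·sin36° − 30 = 0 → A_y = 42.89 kip.
ΣF_x = 0: A_x + 20·cos36° = 0 → A_x = -16.18 kip.

A_x = -16.18 kip, A_y = 42.89 kip, C_y = 38.86 kip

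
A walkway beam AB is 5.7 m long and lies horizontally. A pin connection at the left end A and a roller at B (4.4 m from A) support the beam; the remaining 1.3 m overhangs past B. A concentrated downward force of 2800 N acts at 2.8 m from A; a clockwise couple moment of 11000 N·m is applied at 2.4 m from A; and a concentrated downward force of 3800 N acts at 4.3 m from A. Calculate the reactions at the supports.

A_x = 0, A_y = -1395 N, B_y = 7995 N

Taking moments about A: B_y·4.4 − 2800·2.8 − 11000 − 3800·4.3 = 0 → B_y = 35180/4.4 = 7995.45 ≈ 7995 N.
ΣF_y = 0: A_y + 7995.45 − 2800 − 3800 = 0 → A_y = -1395 N.
ΣF_x = 0: no horizontal applied forces, so A_x = 0.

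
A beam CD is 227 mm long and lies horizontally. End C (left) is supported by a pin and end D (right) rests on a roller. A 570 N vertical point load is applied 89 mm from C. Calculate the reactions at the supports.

C_x = 0, C_y = 346.5 N, D_y = 223.5 N

Taking moments about C: D_y·227 − 570·89 = 0 → D_y = 50730/227 = 223.48 ≈ 223.5 N.
ΣF_y = 0: C_y + 223.48 − 570 = 0 → C_y = 346.5 N.
ΣF_x = 0: no horizontal applied forces, so C_x = 0.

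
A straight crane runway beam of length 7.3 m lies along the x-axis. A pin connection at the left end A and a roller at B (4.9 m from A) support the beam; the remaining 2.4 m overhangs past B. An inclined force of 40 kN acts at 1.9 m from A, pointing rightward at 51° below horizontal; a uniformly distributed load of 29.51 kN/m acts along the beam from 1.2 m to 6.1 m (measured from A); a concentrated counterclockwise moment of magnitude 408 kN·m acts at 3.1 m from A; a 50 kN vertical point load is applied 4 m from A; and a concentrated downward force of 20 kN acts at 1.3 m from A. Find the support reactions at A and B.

A_x = -25.17 kN, A_y = 163.1 kN, B_y = 82.62 kN

Resultant of the distributed load: 29.51 × 4.9 = 144.599 kN at 3.65 m from A.
ΣM about A: B_y·4.9 − 40·sin51°·1.9 − (29.51·4.9)·3.65 + 408 − 50·4 − 20·1.3 = 0 → B_y = 404.849/4.9 = 82.6222 ≈ 82.62 kN.
ΣF_y = 0: A_y + 82.6222 − 40·sin51° − 29.51·4.9 − 50 − 20 = 0 → A_y = 163.1 kN.
ΣF_x = 0: A_x + 40·cos51° = 0 → A_x = -25.17 kN.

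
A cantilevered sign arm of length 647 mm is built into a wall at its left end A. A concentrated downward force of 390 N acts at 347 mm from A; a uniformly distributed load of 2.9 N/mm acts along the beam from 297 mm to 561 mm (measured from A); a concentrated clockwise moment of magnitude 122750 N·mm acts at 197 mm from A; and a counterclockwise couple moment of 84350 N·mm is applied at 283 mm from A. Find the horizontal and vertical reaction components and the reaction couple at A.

A_x = 0, A_y = 1156 N, M_A = 502200 N·mm

Resultant of the distributed load: 2.9 × 264 = 765.6 N at 429 mm from A.
ΣF_x = 0: A_x = 0.
ΣF_y = 0: A_y − 390 − 2.9·264 = 0 → A_y = 1156 N.
ΣM about A: M_A − 390·347 − (2.9·264)·429 − 122750 + 84350 = 0 → M_A = 502200 N·mm.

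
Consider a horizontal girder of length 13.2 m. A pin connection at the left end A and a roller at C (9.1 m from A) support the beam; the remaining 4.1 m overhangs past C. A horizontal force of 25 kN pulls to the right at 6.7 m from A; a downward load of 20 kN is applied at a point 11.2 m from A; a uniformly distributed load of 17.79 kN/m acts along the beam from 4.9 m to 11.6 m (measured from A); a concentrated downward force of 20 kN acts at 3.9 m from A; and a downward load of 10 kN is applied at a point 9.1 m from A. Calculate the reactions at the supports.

Resultant of the distributed load: 17.79 × 6.7 = 119.193 kN at 8.25 m from A.
Moments about A: C_y·9.1 − 20·11.2 − (17.79·6.7)·8.25 − 20·3.9 − 10·9.1 = 0 → C_y = 1376.34225/9.1 = 151.246 ≈ 151.2 kN.
ΣF_y = 0: A_y + 151.246 − 20 − 17.79·6.7 − 20 − 10 = 0 → A_y = 17.95 kN.
ΣF_x = 0: A_x + 25 = 0 → A_x = -25.00 kN.

A_x = -25.00 kN, A_y = 17.95 kN, C_y = 151.2 kN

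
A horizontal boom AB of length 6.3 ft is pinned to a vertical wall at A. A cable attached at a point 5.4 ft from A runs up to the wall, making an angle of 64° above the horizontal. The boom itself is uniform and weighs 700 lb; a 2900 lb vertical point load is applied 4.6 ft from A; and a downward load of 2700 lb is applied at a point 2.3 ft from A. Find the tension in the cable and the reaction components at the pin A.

ΣM about A: T·sin64°·5.4 − 700·3.15 − 2900·4.6 − 2700·2.3 = 0 → T = 21755/(5.4·0.898794) = 4482.34 ≈ 4482 lb.
ΣF_x = 0: A_x − T·cos64° = 0 → A_x = 4482.34 × 0.438371 = 1965 lb.
ΣF_y = 0: A_y + T·sin64° − 700 − 2900 − 2700 = 0 → A_y = 6300 − 4482.34 × 0.898794 = 2271 lb.

T = 4482 lb, A_x = 1965 lb, A_y = 2271 lb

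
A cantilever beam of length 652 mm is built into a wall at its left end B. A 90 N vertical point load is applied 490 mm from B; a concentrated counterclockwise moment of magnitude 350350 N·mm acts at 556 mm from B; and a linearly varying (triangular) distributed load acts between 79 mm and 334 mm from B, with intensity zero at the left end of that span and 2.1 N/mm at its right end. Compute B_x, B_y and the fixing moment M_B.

B_x = 0, B_y = 357.8 N, M_B = -239600 N·mm

Resultant of the triangular load: ½ × 2.1 × 255 = 267.75 N, acting at 249 mm from B (one-third of the span from the peak).
ΣF_x = 0: B_x = 0.
ΣF_y = 0: B_y − 90 − ½·2.1·255 = 0 → B_y = 357.8 N.
ΣM about B: M_B − 90·490 + 350350 − (½·2.1·255)·249 = 0 → M_B = -239600 N·mm.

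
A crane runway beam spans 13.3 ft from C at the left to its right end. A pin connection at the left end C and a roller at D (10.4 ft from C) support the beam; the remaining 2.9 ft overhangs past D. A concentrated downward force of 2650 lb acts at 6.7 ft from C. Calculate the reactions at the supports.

C_x = 0, C_y = 942.8 lb, D_y = 1707 lb

Taking moments about C: D_y·10.4 − 2650·6.7 = 0 → D_y = 17755/10.4 = 1707.21 ≈ 1707 lb.
ΣF_y = 0: C_y + 1707.21 − 2650 = 0 → C_y = 942.8 lb.
ΣF_x = 0: no horizontal applied forces, so C_x = 0.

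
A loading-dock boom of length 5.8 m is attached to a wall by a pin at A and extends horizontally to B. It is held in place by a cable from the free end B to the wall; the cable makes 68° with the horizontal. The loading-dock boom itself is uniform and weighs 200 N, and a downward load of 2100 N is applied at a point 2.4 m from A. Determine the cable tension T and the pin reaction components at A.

ΣM about A: T·sin68°·5.8 − 200·2.9 − 2100·2.4 = 0 → T = 5620/(5.8·0.927184) = 1045.06 ≈ 1045 N.
ΣF_x = 0: A_x − T·cos68° = 0 → A_x = 1045.06 × 0.374607 = 391.5 N.
ΣF_y = 0: A_y + T·sin68° − 200 − 2100 = 0 → A_y = 2300 − 1045.06 × 0.927184 = 1331 N.

T = 1045 N, A_x = 391.5 N, A_y = 1331 N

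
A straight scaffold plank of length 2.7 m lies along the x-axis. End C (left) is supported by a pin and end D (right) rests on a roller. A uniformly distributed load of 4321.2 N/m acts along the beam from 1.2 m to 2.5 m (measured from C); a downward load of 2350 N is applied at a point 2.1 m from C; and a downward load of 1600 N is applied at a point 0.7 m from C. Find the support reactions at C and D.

C_x = 0, C_y = 3476 N, D_y = 6092 N

Resultant of the distributed load: 4321.2 × 1.3 = 5617.56 N at 1.85 m from C.
ΣM about C: D_y·2.7 − (4321.2·1.3)·1.85 − 2350·2.1 − 1600·0.7 = 0 → D_y = 16447.486/2.7 = 6091.66 ≈ 6092 N.
ΣF_y = 0: C_y + 6091.66 − 4321.2·1.3 − 2350 − 1600 = 0 → C_y = 3476 N.
ΣF_x = 0: no horizontal applied forces, so C_x = 0.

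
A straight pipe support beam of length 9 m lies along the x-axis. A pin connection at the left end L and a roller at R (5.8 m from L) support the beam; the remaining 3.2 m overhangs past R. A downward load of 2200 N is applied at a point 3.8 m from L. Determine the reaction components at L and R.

L_x = 0, L_y = 758.6 N, R_y = 1441 N

ΣM about L: R_y·5.8 − 2200·3.8 = 0 → R_y = 8360/5.8 = 1441.38 ≈ 1441 N.
ΣF_y = 0: L_y + 1441.38 − 2200 = 0 → L_y = 758.6 N.
ΣF_x = 0: no horizontal applied forces, so L_x = 0.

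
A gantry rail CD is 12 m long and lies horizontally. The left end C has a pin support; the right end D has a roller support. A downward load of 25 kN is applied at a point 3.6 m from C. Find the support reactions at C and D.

Taking moments about C: D_y·12 − 25·3.6 = 0 → D_y = 90/12 = 7.500 kN.
ΣF_y = 0: C_y + 7.5 − 25 = 0 → C_y = 17.50 kN.
ΣF_x = 0: no horizontal applied forces, so C_x = 0.

C_x = 0, C_y = 17.50 kN, D_y = 7.500 kN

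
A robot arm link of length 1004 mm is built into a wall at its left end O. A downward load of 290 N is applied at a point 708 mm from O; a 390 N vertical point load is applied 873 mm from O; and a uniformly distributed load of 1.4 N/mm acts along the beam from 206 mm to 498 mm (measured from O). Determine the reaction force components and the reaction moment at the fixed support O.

Resultant of the distributed load: 1.4 × 292 = 408.8 N at 352 mm from O.
ΣF_x = 0: O_x = 0.
ΣF_y = 0: O_y − 290 − 390 − 1.4·292 = 0 → O_y = 1089 N.
ΣM about O: M_O − 290·708 − 390·873 − (1.4·292)·352 = 0 → M_O = 689700 N·mm.

O_x = 0, O_y = 1089 N, M_O = 689700 N·mm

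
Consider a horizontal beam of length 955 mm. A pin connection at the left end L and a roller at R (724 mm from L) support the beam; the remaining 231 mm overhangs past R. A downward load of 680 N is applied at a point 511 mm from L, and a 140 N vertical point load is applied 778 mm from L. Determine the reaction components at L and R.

L_x = 0, L_y = 189.6 N, R_y = 630.4 N

Moments about L: R_y·724 − 680·511 − 140·778 = 0 → R_y = 456400/724 = 630.387 ≈ 630.4 N.
ΣF_y = 0: L_y + 630.387 − 680 − 140 = 0 → L_y = 189.6 N.
ΣF_x = 0: no horizontal applied forces, so L_x = 0.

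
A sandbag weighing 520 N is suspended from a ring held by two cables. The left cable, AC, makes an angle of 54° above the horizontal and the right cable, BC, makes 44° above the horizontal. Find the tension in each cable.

T_AC = 377.7 N, T_BC = 308.7 N

ΣF_x = 0: −T_AC·cos54° + T_BC·cos44° = 0 → T_BC = 0.817118·T_AC.
ΣF_y = 0: T_AC·sin54° + T_BC·sin44° = 520.
Substitute: T_AC·(0.809017 + 0.817118·0.694658) = 520 → T_AC = 377.733 ≈ 377.7 N.
Then T_BC = 0.817118 × 377.733 = 308.7 N.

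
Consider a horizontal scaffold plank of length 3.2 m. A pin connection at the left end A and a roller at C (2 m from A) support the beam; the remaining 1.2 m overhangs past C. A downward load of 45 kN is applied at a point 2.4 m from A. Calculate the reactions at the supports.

ΣM about A: C_y·2 − 45·2.4 = 0 → C_y = 108/2 = 54.00 kN.
ΣF_y = 0: A_y + 54 − 45 = 0 → A_y = -9.000 kN.
ΣF_x = 0: no horizontal applied forces, so A_x = 0.

A_x = 0, A_y = -9.000 kN, C_y = 54.00 kN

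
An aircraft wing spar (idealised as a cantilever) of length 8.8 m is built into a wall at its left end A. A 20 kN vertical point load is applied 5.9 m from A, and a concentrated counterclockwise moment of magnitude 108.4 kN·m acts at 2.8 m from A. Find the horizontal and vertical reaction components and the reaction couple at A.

ΣF_x = 0: A_x = 0.
ΣF_y = 0: A_y − 20 = 0 → A_y = 20.00 kN.
ΣM about A: M_A − 20·5.9 + 108.4 = 0 → M_A = 9.600 kN·m.

A_x = 0, A_y = 20.00 kN, M_A = 9.600 kN·m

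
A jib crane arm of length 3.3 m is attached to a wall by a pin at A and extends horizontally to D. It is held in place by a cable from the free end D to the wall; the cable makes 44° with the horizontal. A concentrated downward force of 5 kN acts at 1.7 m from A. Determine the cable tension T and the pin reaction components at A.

T = 3.708 kN, A_x = 2.667 kN, A_y = 2.424 kN

ΣM about A: T·sin44°·3.3 − 5·1.7 = 0 → T = 8.5/(3.3·0.694658) = 3.70795 ≈ 3.708 kN.
ΣF_x = 0: A_x − T·cos44° = 0 → A_x = 3.70795 × 0.71934 = 2.667 kN.
ΣF_y = 0: A_y + T·sin44° − 5 = 0 → A_y = 5 − 3.70795 × 0.694658 = 2.424 kN.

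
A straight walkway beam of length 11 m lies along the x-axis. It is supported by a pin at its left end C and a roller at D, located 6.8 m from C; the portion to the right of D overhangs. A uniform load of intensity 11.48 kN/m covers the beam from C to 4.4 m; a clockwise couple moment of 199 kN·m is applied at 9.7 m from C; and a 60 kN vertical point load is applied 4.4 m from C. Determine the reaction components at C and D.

C_x = 0, C_y = 26.08 kN, D_y = 84.43 kN

Resultant of the distributed load: 11.48 × 4.4 = 50.512 kN at 2.2 m from C.
Moments about C: D_y·6.8 − (11.48·4.4)·2.2 − 199 − 60·4.4 = 0 → D_y = 574.1264/6.8 = 84.4304 ≈ 84.43 kN.
ΣF_y = 0: C_y + 84.4304 − 11.48·4.4 − 60 = 0 → C_y = 26.08 kN.
ΣF_x = 0: no horizontal applied forces, so C_x = 0.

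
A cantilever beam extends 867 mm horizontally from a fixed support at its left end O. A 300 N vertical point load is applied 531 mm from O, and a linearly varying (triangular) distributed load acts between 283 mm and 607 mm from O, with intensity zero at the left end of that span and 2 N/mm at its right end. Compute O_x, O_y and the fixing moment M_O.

Resultant of the triangular load: ½ × 2 × 324 = 324 N, acting at 499 mm from O (one-third of the span from the peak).
ΣF_x = 0: O_x = 0.
ΣF_y = 0: O_y − 300 − ½·2·324 = 0 → O_y = 624.0 N.
ΣM about O: M_O − 300·531 − (½·2·324)·499 = 0 → M_O = 321000 N·mm.

O_x = 0, O_y = 624.0 N, M_O = 321000 N·mm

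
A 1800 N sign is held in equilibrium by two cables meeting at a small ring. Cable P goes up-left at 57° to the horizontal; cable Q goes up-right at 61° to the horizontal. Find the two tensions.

T_P = 988.3 N, T_Q = 1110 N

ΣF_x = 0: −T_P·cos57° + T_Q·cos61° = 0 → T_Q = 1.12341·T_P.
ΣF_y = 0: T_P·sin57° + T_Q·sin61° = 1800.
Substitute: T_P·(0.838671 + 1.12341·0.87462) = 1800 → T_P = 988.344 ≈ 988.3 N.
Then T_Q = 1.12341 × 988.344 = 1110 N.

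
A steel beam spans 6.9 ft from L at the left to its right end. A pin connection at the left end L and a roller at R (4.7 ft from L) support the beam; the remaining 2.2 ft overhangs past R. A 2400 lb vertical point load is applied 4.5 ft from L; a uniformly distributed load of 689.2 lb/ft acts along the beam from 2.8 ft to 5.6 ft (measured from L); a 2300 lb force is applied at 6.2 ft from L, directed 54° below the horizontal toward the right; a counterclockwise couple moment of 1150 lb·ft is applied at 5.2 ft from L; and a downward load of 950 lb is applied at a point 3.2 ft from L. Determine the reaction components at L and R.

L_x = -1352 lb, L_y = 261.4 lb, R_y = 6879 lb

Resultant of the distributed load: 689.2 × 2.8 = 1929.76 lb at 4.2 ft from L.
ΣM about L: R_y·4.7 − 2400·4.5 − (689.2·2.8)·4.2 − 2300·sin54°·6.2 + 1150 − 950·3.2 = 0 → R_y = 32331.6/4.7 = 6879.06 ≈ 6879 lb.
ΣF_y = 0: L_y + 6879.06 − 2400 − 689.2·2.8 − 2300·sin54° − 950 = 0 → L_y = 261.4 lb.
ΣF_x = 0: L_x + 2300·cos54° = 0 → L_x = -1352 lb.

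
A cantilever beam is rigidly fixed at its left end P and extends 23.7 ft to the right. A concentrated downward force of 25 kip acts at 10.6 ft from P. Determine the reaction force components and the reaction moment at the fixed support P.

P_x = 0, P_y = 25.00 kip, M_P = 265.0 kip·ft

ΣF_x = 0: P_x = 0.
ΣF_y = 0: P_y − 25 = 0 → P_y = 25.00 kip.
ΣM about P: M_P − 25·10.6 = 0 → M_P = 265.0 kip·ft.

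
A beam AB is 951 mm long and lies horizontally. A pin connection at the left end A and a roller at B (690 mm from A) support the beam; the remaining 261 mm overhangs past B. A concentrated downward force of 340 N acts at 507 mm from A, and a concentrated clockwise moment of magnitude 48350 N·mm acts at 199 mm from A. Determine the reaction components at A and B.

Moments about A: B_y·690 − 340·507 − 48350 = 0 → B_y = 220730/690 = 319.899 ≈ 319.9 N.
ΣF_y = 0: A_y + 319.899 − 340 = 0 → A_y = 20.10 N.
ΣF_x = 0: no horizontal applied forces, so A_x = 0.

A_x = 0, A_y = 20.10 N, B_y = 319.9 N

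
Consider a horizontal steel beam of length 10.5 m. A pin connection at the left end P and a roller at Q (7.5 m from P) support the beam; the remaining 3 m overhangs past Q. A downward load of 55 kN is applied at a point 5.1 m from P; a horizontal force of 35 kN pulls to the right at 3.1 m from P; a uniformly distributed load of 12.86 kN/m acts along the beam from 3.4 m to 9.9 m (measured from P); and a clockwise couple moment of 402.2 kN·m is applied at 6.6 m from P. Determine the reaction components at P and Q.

Resultant of the distributed load: 12.86 × 6.5 = 83.59 kN at 6.65 m from P.
ΣM about P: Q_y·7.5 − 55·5.1 − (12.86·6.5)·6.65 − 402.2 = 0 → Q_y = 1238.5735/7.5 = 165.143 ≈ 165.1 kN.
ΣF_y = 0: P_y + 165.143 − 55 − 12.86·6.5 = 0 → P_y = -26.55 kN.
ΣF_x = 0: P_x + 35 = 0 → P_x = -35.00 kN.

P_x = -35.00 kN, P_y = -26.55 kN, Q_y = 165.1 kN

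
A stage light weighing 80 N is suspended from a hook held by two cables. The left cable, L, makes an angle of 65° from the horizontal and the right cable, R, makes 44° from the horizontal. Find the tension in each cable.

ΣF_x = 0: −T_L·cos65° + T_R·cos44° = 0 → T_R = 0.587509·T_L.
ΣF_y = 0: T_L·sin65° + T_R·sin44° = 80.
Substitute: T_L·(0.906308 + 0.587509·0.694658) = 80 → T_L = 60.8631 ≈ 60.86 N.
Then T_R = 0.587509 × 60.8631 = 35.76 N.

T_L = 60.86 N, T_R = 35.76 N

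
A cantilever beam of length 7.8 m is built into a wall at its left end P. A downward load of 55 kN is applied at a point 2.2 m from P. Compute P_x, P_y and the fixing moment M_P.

ΣF_x = 0: P_x = 0.
ΣF_y = 0: P_y − 55 = 0 → P_y = 55.00 kN.
ΣM about P: M_P − 55·2.2 = 0 → M_P = 121.0 kN·m.

P_x = 0, P_y = 55.00 kN, M_P = 121.0 kN·m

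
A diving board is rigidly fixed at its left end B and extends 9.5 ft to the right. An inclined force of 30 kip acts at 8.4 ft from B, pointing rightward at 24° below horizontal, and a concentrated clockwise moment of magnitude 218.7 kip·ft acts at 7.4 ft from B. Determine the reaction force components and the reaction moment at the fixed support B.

ΣF_x = 0: B_x + 30·cos24° = 0 → B_x = -27.41 kip.
ΣF_y = 0: B_y − 30·sin24° = 0 → B_y = 12.20 kip.
ΣM about B: M_B − 30·sin24°·8.4 − 218.7 = 0 → M_B = 321.2 kip·ft.

B_x = -27.41 kip, B_y = 12.20 kip, M_B = 321.2 kip·ft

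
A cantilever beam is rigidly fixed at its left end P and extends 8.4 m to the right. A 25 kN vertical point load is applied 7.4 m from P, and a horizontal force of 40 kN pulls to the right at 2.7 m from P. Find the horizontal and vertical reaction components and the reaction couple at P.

ΣF_x = 0: P_x + 40 = 0 → P_x = -40.00 kN.
ΣF_y = 0: P_y − 25 = 0 → P_y = 25.00 kN.
ΣM about P: M_P − 25·7.4 = 0 → M_P = 185.0 kN·m.

P_x = -40.00 kN, P_y = 25.00 kN, M_P = 185.0 kN·m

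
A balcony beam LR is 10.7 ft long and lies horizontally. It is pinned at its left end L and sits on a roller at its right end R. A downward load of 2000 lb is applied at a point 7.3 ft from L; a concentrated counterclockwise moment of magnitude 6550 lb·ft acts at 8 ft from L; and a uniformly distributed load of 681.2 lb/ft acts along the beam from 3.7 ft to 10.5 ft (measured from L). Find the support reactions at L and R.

Resultant of the distributed load: 681.2 × 6.8 = 4632.16 lb at 7.1 ft from L.
Taking moments about L: R_y·10.7 − 2000·7.3 + 6550 − (681.2·6.8)·7.1 = 0 → R_y = 40938.336/10.7 = 3826.01 ≈ 3826 lb.
ΣF_y = 0: L_y + 3826.01 − 2000 − 681.2·6.8 = 0 → L_y = 2806 lb.
ΣF_x = 0: no horizontal applied forces, so L_x = 0.

L_x = 0, L_y = 2806 lb, R_y = 3826 lb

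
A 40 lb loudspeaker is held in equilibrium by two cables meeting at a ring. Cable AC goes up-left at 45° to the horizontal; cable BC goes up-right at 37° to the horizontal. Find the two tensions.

ΣF_x = 0: −T_AC·cos45° + T_BC·cos37° = 0 → T_BC = 0.885394·T_AC.
ΣF_y = 0: T_AC·sin45° + T_BC·sin37° = 40.
Substitute: T_AC·(0.707107 + 0.885394·0.601815) = 40 → T_AC = 32.2594 ≈ 32.26 lb.
Then T_BC = 0.885394 × 32.2594 = 28.56 lb.

T_AC = 32.26 lb, T_BC = 28.56 lb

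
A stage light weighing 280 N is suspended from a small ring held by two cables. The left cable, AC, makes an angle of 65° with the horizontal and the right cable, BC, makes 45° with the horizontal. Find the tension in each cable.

T_AC = 210.7 N, T_BC = 125.9 N

ΣF_x = 0: −T_AC·cos65° + T_BC·cos45° = 0 → T_BC = 0.597672·T_AC.
ΣF_y = 0: T_AC·sin65° + T_BC·sin45° = 280.
Substitute: T_AC·(0.906308 + 0.597672·0.707107) = 280 → T_AC = 210.696 ≈ 210.7 N.
Then T_BC = 0.597672 × 210.696 = 125.9 N.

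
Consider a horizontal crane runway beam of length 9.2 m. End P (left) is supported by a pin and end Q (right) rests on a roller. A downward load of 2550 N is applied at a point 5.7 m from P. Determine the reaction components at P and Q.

Moments about P: Q_y·9.2 − 2550·5.7 = 0 → Q_y = 14535/9.2 = 1579.89 ≈ 1580 N.
ΣF_y = 0: P_y + 1579.89 − 2550 = 0 → P_y = 970.1 N.
ΣF_x = 0: no horizontal applied forces, so P_x = 0.

P_x = 0, P_y = 970.1 N, Q_y = 1580 N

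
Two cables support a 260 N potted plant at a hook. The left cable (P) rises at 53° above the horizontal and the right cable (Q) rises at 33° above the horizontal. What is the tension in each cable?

T_P = 218.6 N, T_Q = 156.9 N

ΣF_x = 0: −T_P·cos53° + T_Q·cos33° = 0 → T_Q = 0.717582·T_P.
ΣF_y = 0: T_P·sin53° + T_Q·sin33° = 260.
Substitute: T_P·(0.798636 + 0.717582·0.544639) = 260 → T_P = 218.587 ≈ 218.6 N.
Then T_Q = 0.717582 × 218.587 = 156.9 N.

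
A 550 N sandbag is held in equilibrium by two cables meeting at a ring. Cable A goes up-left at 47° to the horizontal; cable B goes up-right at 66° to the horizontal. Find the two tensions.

ΣF_x = 0: −T_A·cos47° + T_B·cos66° = 0 → T_B = 1.67676·T_A.
ΣF_y = 0: T_A·sin47° + T_B·sin66° = 550.
Substitute: T_A·(0.731354 + 1.67676·0.913545) = 550 → T_A = 243.024 ≈ 243.0 N.
Then T_B = 1.67676 × 243.024 = 407.5 N.

T_A = 243.0 N, T_B = 407.5 N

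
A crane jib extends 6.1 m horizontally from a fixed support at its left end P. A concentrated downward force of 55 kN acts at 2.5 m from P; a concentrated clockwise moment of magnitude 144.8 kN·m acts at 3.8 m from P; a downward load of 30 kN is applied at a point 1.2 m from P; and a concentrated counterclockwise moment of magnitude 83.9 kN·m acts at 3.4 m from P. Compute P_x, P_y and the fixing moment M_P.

ΣF_x = 0: P_x = 0.
ΣF_y = 0: P_y − 55 − 30 = 0 → P_y = 85.00 kN.
ΣM about P: M_P − 55·2.5 − 144.8 − 30·1.2 + 83.9 = 0 → M_P = 234.4 kN·m.

P_x = 0, P_y = 85.00 kN, M_P = 234.4 kN·m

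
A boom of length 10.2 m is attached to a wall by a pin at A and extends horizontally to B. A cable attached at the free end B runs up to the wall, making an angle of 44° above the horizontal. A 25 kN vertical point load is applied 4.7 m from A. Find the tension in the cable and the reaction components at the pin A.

ΣM about A: T·sin44°·10.2 − 25·4.7 = 0 → T = 117.5/(10.2·0.694658) = 16.5831 ≈ 16.58 kN.
ΣF_x = 0: A_x − T·cos44° = 0 → A_x = 16.5831 × 0.71934 = 11.93 kN.
ΣF_y = 0: A_y + T·sin44° − 25 = 0 → A_y = 25 − 16.5831 × 0.694658 = 13.48 kN.

T = 16.58 kN, A_x = 11.93 kN, A_y = 13.48 kN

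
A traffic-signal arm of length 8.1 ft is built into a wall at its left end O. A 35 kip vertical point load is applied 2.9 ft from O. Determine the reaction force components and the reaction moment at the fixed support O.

O_x = 0, O_y = 35.00 kip, M_O = 101.5 kip·ft

ΣF_x = 0: O_x = 0.
ΣF_y = 0: O_y − 35 = 0 → O_y = 35.00 kip.
ΣM about O: M_O − 35·2.9 = 0 → M_O = 101.5 kip·ft.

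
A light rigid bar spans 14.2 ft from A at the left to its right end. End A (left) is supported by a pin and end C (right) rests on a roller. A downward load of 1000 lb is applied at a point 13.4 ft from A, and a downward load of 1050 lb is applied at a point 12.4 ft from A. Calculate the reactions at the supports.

Moments about A: C_y·14.2 − 1000·13.4 − 1050·12.4 = 0 → C_y = 26420/14.2 = 1860.56 ≈ 1861 lb.
ΣF_y = 0: A_y + 1860.56 − 1000 − 1050 = 0 → A_y = 189.4 lb.
ΣF_x = 0: no horizontal applied forces, so A_x = 0.

A_x = 0, A_y = 189.4 lb, C_y = 1861 lb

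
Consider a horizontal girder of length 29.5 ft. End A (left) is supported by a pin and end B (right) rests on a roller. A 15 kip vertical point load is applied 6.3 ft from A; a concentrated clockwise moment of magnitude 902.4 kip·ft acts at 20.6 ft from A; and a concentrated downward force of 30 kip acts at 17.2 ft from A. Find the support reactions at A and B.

Taking moments about A: B_y·29.5 − 15·6.3 − 902.4 − 30·17.2 = 0 → B_y = 1512.9/29.5 = 51.2847 ≈ 51.28 kip.
ΣF_y = 0: A_y + 51.2847 − 15 − 30 = 0 → A_y = -6.285 kip.
ΣF_x = 0: no horizontal applied forces, so A_x = 0.

A_x = 0, A_y = -6.285 kip, B_y = 51.28 kip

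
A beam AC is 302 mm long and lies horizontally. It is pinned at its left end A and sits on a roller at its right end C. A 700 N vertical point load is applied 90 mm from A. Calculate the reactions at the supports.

A_x = 0, A_y = 491.4 N, C_y = 208.6 N

ΣM about A: C_y·302 − 700·90 = 0 → C_y = 63000/302 = 208.609 ≈ 208.6 N.
ΣF_y = 0: A_y + 208.609 − 700 = 0 → A_y = 491.4 N.
ΣF_x = 0: no horizontal applied forces, so A_x = 0.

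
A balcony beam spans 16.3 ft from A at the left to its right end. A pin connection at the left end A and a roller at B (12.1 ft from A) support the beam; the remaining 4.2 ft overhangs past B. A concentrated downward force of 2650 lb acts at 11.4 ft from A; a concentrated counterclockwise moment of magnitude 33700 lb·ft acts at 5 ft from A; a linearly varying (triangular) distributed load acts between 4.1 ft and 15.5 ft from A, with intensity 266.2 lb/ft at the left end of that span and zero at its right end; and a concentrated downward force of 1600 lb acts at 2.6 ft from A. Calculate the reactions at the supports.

Resultant of the triangular load: ½ × 266.2 × 11.4 = 1517.34 lb, acting at 7.9 ft from A (one-third of the span from the peak).
ΣM about A: B_y·12.1 − 2650·11.4 + 33700 − (½·266.2·11.4)·7.9 − 1600·2.6 = 0 → B_y = 12656.986/12.1 = 1046.03 ≈ 1046 lb.
ΣF_y = 0: A_y + 1046.03 − 2650 − ½·266.2·11.4 − 1600 = 0 → A_y = 4721 lb.
ΣF_x = 0: no horizontal applied forces, so A_x = 0.

A_x = 0, A_y = 4721 lb, B_y = 1046 lb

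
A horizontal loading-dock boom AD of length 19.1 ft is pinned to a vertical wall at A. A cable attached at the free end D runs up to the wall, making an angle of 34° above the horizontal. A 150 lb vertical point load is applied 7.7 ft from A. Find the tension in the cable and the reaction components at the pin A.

ΣM about A: T·sin34°·19.1 − 150·7.7 = 0 → T = 1155/(19.1·0.559193) = 108.14 ≈ 108.1 lb.
ΣF_x = 0: A_x − T·cos34° = 0 → A_x = 108.14 × 0.829038 = 89.65 lb.
ΣF_y = 0: A_y + T·sin34° − 150 = 0 → A_y = 150 − 108.14 × 0.559193 = 89.53 lb.

T = 108.1 lb, A_x = 89.65 lb, A_y = 89.53 lb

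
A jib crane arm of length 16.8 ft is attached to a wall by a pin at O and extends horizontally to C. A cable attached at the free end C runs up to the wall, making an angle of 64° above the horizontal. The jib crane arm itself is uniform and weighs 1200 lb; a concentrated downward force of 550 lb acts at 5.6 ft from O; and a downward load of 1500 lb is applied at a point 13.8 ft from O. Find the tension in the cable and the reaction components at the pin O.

T = 2242 lb, O_x = 983.0 lb, O_y = 1235 lb

ΣM about O: T·sin64°·16.8 − 1200·8.4 − 550·5.6 − 1500·13.8 = 0 → T = 33860/(16.8·0.898794) = 2242.42 ≈ 2242 lb.
ΣF_x = 0: O_x − T·cos64° = 0 → O_x = 2242.42 × 0.438371 = 983.0 lb.
ΣF_y = 0: O_y + T·sin64° − 1200 − 550 − 1500 = 0 → O_y = 3250 − 2242.42 × 0.898794 = 1235 lb.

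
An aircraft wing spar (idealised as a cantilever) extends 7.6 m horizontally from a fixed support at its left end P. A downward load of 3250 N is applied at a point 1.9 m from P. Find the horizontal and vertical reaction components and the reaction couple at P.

P_x = 0, P_y = 3250 N, M_P = 6175 N·m

ΣF_x = 0: P_x = 0.
ΣF_y = 0: P_y − 3250 = 0 → P_y = 3250 N.
ΣM about P: M_P − 3250·1.9 = 0 → M_P = 6175 N·m.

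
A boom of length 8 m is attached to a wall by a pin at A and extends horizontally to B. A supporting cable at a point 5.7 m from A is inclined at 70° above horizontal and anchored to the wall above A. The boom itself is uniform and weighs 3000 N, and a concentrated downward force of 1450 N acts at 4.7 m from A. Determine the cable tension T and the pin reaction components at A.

ΣM about A: T·sin70°·5.7 − 3000·4 − 1450·4.7 = 0 → T = 18815/(5.7·0.939693) = 3512.72 ≈ 3513 N.
ΣF_x = 0: A_x − T·cos70° = 0 → A_x = 3512.72 × 0.34202 = 1201 N.
ΣF_y = 0: A_y + T·sin70° − 3000 − 1450 = 0 → A_y = 4450 − 3512.72 × 0.939693 = 1149 N.

T = 3513 N, A_x = 1201 N, A_y = 1149 N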